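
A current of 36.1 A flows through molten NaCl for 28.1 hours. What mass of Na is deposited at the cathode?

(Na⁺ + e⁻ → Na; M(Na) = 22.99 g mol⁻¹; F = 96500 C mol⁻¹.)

Q = I·t = 36.10 A × 101160 s = 3652000 C.
n(e⁻) = Q/F = 3652000 / 96500 = 37.84 mol.
Na⁺ + e⁻ → Na, so n(Na) = n(e⁻)/1 = 37.84 mol.
m = n·M = 37.84 × 22.99 = 870 g.

870 g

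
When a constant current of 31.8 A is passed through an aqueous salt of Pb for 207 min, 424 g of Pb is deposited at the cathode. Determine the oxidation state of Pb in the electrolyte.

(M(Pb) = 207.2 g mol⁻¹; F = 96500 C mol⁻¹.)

+2

Q = I·t = 31.80 A × 12420 s = 395000 C, so n(e⁻) = 395000/96500 = 4.093 mol.
n(Pb) deposited = 424 / 207.2 = 2.046 mol.
Electrons per atom = n(e⁻)/n(Pb) = 4.093 / 2.046 = 2.00 ≈ 2, so the ion is Pb²⁺.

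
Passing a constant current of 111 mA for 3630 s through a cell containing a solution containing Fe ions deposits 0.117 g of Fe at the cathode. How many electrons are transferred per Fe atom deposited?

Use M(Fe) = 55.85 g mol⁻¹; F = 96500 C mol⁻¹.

Q = I·t = 0.1110 A × 3630.0 s = 402.9 C, so n(e⁻) = 402.9/96500 = 0.004175 mol.
n(Fe) deposited = 0.117 / 55.85 = 0.002095 mol.
Electrons per atom = n(e⁻)/n(Fe) = 0.004175 / 0.002095 = 1.99 ≈ 2, so the ion is Fe²⁺.

2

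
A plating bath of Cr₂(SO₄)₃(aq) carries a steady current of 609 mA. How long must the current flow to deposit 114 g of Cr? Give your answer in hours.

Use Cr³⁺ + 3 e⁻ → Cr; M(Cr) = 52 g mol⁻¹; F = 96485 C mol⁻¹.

289 h

n(Cr) = m/M = 114 / 52 = 2.192 mol.
Each Cr atom requires 3 electrons, so n(e⁻) = 3 × 2.192 = 6.577 mol.
Q = n(e⁻)·F = 6.577 × 96485 = 634600 C.
t = Q/I = 634600 / 0.6090 A = 1042000 s = 289 h.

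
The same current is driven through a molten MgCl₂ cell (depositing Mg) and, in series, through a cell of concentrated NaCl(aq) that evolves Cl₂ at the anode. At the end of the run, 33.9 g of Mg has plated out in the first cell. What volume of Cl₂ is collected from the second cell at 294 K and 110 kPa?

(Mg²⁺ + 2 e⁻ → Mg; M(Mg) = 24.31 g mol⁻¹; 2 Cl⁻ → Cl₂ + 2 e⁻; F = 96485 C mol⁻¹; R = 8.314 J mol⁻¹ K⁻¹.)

n(Mg) = 33.9 / 24.31 = 1.394 mol, so n(e⁻) = 2 × 1.394 = 2.789 mol.
The cells are in series, so the same 2.789 mol of electrons passes through the second cell.
2 Cl⁻ → Cl₂ + 2 e⁻ — 2 mol e⁻ per mol Cl₂, so n(Cl₂) = 2.789/2 = 1.394 mol.
V = nRT/P = (1.394 × 8.314 × 294) / (110 × 10³) = 0.0310 m³ = 31.0 L.

31.0 L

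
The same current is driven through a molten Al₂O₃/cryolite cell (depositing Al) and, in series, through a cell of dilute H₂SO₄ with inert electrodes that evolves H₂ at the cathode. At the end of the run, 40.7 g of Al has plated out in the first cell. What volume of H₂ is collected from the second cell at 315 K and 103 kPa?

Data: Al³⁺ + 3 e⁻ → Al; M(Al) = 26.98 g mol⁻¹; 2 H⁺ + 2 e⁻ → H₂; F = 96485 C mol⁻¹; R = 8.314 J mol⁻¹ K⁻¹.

n(Al) = 40.7 / 26.98 = 1.509 mol, so n(e⁻) = 3 × 1.509 = 4.526 mol.
The cells are in series, so the same 4.526 mol of electrons passes through the second cell.
2 H⁺ + 2 e⁻ → H₂ — 2 mol e⁻ per mol H₂, so n(H₂) = 4.526/2 = 2.263 mol.
V = nRT/P = (2.263 × 8.314 × 315) / (103 × 10³) = 0.0575 m³ = 57.5 L.

57.5 L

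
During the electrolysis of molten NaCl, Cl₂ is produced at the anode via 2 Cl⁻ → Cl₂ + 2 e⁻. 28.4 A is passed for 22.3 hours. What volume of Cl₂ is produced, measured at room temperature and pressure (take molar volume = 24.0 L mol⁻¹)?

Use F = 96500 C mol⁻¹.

Q = I·t = 28.40 A × 80280 s = 2280000 C.
n(e⁻) = Q/F = 2280000 / 96500 = 23.63 mol.
2 electrons are transferred per Cl₂ molecule, so n(Cl₂) = 23.63 / 2 = 11.81 mol.
V = n × V_m = 11.81 × 24.0 = 284 L.

284 L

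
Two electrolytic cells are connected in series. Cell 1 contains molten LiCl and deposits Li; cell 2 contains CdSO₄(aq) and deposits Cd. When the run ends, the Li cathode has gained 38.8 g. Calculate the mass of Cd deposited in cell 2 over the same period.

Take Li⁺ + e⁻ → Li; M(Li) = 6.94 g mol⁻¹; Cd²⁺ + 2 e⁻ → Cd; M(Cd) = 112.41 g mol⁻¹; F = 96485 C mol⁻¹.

n(Li) = 38.8 / 6.94 = 5.591 mol.
Since Li⁺ + e⁻ → Li, n(e⁻) passed = 1 × 5.591 = 5.591 mol.
Cells in series carry the same charge, so the same 5.591 mol of electrons passes through cell 2.
Cd²⁺ + 2 e⁻ → Cd, so n(Cd) = 5.591 / 2 = 2.795 mol.
m(Cd) = 2.795 × 112.41 = 314 g.

314 g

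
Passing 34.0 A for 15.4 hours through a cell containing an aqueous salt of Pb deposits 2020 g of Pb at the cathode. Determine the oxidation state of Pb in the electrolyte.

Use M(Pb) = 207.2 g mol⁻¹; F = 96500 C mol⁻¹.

Q = I·t = 34.00 A × 55440 s = 1885000 C, so n(e⁻) = 1885000/96500 = 19.53 mol.
n(Pb) deposited = 2020 / 207.2 = 9.749 mol.
Electrons per atom = n(e⁻)/n(Pb) = 19.53 / 9.749 = 2.00 ≈ 2, so the ion is Pb²⁺.

+2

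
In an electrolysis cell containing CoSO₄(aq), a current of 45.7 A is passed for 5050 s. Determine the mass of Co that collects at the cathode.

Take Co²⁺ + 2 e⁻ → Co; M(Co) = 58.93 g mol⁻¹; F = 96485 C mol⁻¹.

70.5 g

Q = I·t = 45.70 A × 5050.0 s = 230800 C.
n(e⁻) = Q/F = 230800 / 96485 = 2.392 mol.
Co²⁺ + 2 e⁻ → Co, so n(Co) = n(e⁻)/2 = 1.196 mol.
m = n·M = 1.196 × 58.93 = 70.5 g.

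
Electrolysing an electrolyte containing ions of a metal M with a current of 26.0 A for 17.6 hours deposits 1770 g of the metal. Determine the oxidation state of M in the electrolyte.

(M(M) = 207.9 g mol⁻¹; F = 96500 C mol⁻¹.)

+2

Q = I·t = 26.00 A × 63360 s = 1647000 C, so n(e⁻) = 1647000/96500 = 17.07 mol.
n(M) deposited = 1770 / 207.9 = 8.514 mol.
Electrons per atom = n(e⁻)/n(M) = 17.07 / 8.514 = 2.01 ≈ 2, so the ion is M²⁺.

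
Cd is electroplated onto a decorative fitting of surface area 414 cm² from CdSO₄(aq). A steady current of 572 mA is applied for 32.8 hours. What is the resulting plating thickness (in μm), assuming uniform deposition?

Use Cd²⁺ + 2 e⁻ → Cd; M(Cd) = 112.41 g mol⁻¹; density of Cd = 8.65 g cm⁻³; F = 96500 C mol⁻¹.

Q = I·t = 0.5720 × 118080 = 67540 C; n(e⁻) = 0.6999 mol.
n(Cd) = n(e⁻)/2 = 0.3500 mol, so m = 0.3500 × 112.41 = 39.34 g.
Volume = m/ρ = 39.34 / 8.65 = 4.548 cm³.
Thickness = V/A = 4.548 / 414 = 0.0110 cm = 110 μm.

110 μm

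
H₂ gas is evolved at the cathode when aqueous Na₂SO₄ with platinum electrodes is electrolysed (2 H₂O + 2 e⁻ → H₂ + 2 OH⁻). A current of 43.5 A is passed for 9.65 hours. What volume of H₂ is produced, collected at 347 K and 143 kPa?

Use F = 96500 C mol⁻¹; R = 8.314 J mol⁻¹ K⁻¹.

158 L

Q = I·t = 43.50 A × 34740 s = 1511000 C.
n(e⁻) = Q/F = 1511000 / 96500 = 15.66 mol.
2 electrons are transferred per H₂ molecule, so n(H₂) = 15.66 / 2 = 7.830 mol.
V = nRT/P = (7.830 × 8.314 × 347) / (143 × 10³ Pa) = 0.158 m³ = 158 L.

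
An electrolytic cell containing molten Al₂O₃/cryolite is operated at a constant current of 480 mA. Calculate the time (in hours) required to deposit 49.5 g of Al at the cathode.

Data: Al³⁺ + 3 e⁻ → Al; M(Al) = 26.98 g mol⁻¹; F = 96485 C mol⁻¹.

n(Al) = m/M = 49.5 / 26.98 = 1.835 mol.
Each Al atom requires 3 electrons, so n(e⁻) = 3 × 1.835 = 5.504 mol.
Q = n(e⁻)·F = 5.504 × 96485 = 531100 C.
t = Q/I = 531100 / 0.4800 A = 1106000 s = 307 h.

307 h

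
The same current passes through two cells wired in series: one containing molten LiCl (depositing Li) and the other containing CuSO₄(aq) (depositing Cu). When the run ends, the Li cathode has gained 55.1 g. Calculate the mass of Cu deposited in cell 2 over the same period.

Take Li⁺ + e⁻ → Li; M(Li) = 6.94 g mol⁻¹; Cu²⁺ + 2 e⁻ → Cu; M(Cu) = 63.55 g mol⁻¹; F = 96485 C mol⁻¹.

252 g

n(Li) = 55.1 / 6.94 = 7.939 mol.
Since Li⁺ + e⁻ → Li, n(e⁻) passed = 1 × 7.939 = 7.939 mol.
Cells in series carry the same charge, so the same 7.939 mol of electrons passes through cell 2.
Cu²⁺ + 2 e⁻ → Cu, so n(Cu) = 7.939 / 2 = 3.970 mol.
m(Cu) = 3.970 × 63.55 = 252 g.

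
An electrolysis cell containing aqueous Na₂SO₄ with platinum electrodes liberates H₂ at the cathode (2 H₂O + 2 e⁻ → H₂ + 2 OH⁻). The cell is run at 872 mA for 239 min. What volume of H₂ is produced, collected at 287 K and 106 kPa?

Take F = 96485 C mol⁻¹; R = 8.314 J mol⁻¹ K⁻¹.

1.46 L

Q = I·t = 0.8720 A × 14340 s = 12500 C.
n(e⁻) = Q/F = 12500 / 96485 = 0.1296 mol.
2 electrons are transferred per H₂ molecule, so n(H₂) = 0.1296 / 2 = 0.06480 mol.
V = nRT/P = (0.06480 × 8.314 × 287) / (106 × 10³ Pa) = 0.00146 m³ = 1.46 L.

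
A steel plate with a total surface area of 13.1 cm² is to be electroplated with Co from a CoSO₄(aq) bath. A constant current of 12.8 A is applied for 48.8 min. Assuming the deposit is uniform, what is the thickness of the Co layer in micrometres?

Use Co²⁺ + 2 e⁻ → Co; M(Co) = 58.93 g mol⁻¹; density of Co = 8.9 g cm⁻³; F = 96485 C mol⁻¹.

982 μm

Q = I·t = 12.80 × 2928.0 = 37480 C; n(e⁻) = 0.3884 mol.
n(Co) = n(e⁻)/2 = 0.1942 mol, so m = 0.1942 × 58.93 = 11.45 g.
Volume = m/ρ = 11.45 / 8.9 = 1.286 cm³.
Thickness = V/A = 1.286 / 13.1 = 0.0982 cm = 982 μm.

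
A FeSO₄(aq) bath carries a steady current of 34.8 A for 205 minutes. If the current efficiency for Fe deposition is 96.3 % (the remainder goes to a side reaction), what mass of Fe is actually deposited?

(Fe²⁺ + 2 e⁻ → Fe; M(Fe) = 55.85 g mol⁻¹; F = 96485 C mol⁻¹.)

119 g

Q = I·t = 34.80 × 12300 = 428000 C.
n(e⁻) = 428000/96485 = 4.436 mol; theoretically n(Fe) = 4.436/2 = 2.218 mol, m_theo = 123.9 g.
At 96.3 % efficiency, m_actual = 0.963 × 123.9 = 119 g.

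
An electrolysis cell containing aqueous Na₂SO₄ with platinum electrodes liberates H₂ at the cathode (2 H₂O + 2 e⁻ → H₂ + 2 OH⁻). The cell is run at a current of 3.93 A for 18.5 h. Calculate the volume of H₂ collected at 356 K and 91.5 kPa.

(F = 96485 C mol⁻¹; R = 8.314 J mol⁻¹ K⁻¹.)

Q = I·t = 3.930 A × 66600 s = 261700 C.
n(e⁻) = Q/F = 261700 / 96485 = 2.713 mol.
2 electrons are transferred per H₂ molecule, so n(H₂) = 2.713 / 2 = 1.356 mol.
V = nRT/P = (1.356 × 8.314 × 356) / (91.5 × 10³ Pa) = 0.0439 m³ = 43.9 L.

43.9 L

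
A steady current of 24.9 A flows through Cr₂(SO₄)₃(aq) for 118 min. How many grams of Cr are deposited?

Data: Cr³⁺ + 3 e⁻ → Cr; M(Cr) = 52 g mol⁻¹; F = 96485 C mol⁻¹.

31.7 g

Q = I·t = 24.90 A × 7080.0 s = 176300 C.
n(e⁻) = Q/F = 176300 / 96485 = 1.827 mol.
Cr³⁺ + 3 e⁻ → Cr, so n(Cr) = n(e⁻)/3 = 0.6090 mol.
m = n·M = 0.6090 × 52 = 31.7 g.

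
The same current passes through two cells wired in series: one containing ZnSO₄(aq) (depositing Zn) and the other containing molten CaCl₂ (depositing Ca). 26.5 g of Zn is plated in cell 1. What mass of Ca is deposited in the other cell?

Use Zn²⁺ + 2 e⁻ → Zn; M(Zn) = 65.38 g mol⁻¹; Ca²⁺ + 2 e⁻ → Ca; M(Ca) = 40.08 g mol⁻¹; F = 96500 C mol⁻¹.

16.2 g

n(Zn) = 26.5 / 65.38 = 0.4053 mol.
Since Zn²⁺ + 2 e⁻ → Zn, n(e⁻) passed = 2 × 0.4053 = 0.8106 mol.
Cells in series carry the same charge, so the same 0.8106 mol of electrons passes through cell 2.
Ca²⁺ + 2 e⁻ → Ca, so n(Ca) = 0.8106 / 2 = 0.4053 mol.
m(Ca) = 0.4053 × 40.08 = 16.2 g.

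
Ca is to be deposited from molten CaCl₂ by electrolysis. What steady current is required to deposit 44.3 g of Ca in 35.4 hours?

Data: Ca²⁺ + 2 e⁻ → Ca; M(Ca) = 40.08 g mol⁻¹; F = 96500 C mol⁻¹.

1.67 A

n(Ca) = 44.3 / 40.08 = 1.105 mol.
n(e⁻) = 2 × 1.105 = 2.211 mol.
Q = n(e⁻)·F = 2.211 × 96500 = 213300 C.
I = Q/t = 213300 / 127440 s = 1.67 A.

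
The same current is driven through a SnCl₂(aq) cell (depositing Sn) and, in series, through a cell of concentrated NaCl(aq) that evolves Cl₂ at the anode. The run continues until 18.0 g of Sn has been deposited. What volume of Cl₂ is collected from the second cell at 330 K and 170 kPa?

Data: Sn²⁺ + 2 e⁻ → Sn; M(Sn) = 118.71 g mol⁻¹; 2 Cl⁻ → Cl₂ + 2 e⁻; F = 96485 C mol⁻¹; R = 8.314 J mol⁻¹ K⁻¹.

n(Sn) = 18.0 / 118.71 = 0.1516 mol, so n(e⁻) = 2 × 0.1516 = 0.3033 mol.
The cells are in series, so the same 0.3033 mol of electrons passes through the second cell.
2 Cl⁻ → Cl₂ + 2 e⁻ — 2 mol e⁻ per mol Cl₂, so n(Cl₂) = 0.3033/2 = 0.1516 mol.
V = nRT/P = (0.1516 × 8.314 × 330) / (170 × 10³) = 0.00245 m³ = 2.45 L.

2.45 L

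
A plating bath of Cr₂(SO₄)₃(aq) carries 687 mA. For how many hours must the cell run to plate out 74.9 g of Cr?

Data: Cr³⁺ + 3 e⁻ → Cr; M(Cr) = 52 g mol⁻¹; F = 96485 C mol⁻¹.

169 h

n(Cr) = m/M = 74.9 / 52 = 1.440 mol.
Each Cr atom requires 3 electrons, so n(e⁻) = 3 × 1.440 = 4.321 mol.
Q = n(e⁻)·F = 4.321 × 96485 = 416900 C.
t = Q/I = 416900 / 0.6870 A = 606900 s = 169 h.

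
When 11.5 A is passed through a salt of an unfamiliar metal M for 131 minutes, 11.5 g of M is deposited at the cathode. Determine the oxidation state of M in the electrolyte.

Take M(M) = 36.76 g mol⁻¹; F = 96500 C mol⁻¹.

+3

Q = I·t = 11.50 A × 7860.0 s = 90390 C, so n(e⁻) = 90390/96500 = 0.9367 mol.
n(M) deposited = 11.5 / 36.76 = 0.3128 mol.
Electrons per atom = n(e⁻)/n(M) = 0.9367 / 0.3128 = 2.99 ≈ 3, so the ion is M³⁺.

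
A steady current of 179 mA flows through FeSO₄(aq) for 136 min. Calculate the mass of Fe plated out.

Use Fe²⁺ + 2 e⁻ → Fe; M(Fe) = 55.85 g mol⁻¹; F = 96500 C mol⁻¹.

Q = I·t = 0.1790 A × 8160.0 s = 1461 C.
n(e⁻) = Q/F = 1461 / 96500 = 0.01514 mol.
Fe²⁺ + 2 e⁻ → Fe, so n(Fe) = n(e⁻)/2 = 0.007568 mol.
m = n·M = 0.007568 × 55.85 = 0.423 g.

0.423 g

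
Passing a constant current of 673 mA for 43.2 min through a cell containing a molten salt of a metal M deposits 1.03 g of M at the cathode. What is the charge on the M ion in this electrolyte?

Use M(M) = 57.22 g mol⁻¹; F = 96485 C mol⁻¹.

+1

Q = I·t = 0.6730 A × 2592.0 s = 1744 C, so n(e⁻) = 1744/96485 = 0.01808 mol.
n(M) deposited = 1.03 / 57.22 = 0.01800 mol.
Electrons per atom = n(e⁻)/n(M) = 0.01808 / 0.01800 = 1.00 ≈ 1, so the ion is M⁺.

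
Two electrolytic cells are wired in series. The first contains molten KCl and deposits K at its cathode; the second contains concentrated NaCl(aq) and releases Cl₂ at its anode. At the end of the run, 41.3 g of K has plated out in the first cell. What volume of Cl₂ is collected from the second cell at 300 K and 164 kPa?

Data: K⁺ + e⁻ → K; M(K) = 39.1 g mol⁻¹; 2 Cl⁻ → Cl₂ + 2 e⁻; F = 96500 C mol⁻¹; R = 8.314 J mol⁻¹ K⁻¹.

8.03 L

n(K) = 41.3 / 39.1 = 1.056 mol, so n(e⁻) = 1 × 1.056 = 1.056 mol.
The cells are in series, so the same 1.056 mol of electrons passes through the second cell.
2 Cl⁻ → Cl₂ + 2 e⁻ — 2 mol e⁻ per mol Cl₂, so n(Cl₂) = 1.056/2 = 0.5281 mol.
V = nRT/P = (0.5281 × 8.314 × 300) / (164 × 10³) = 0.00803 m³ = 8.03 L.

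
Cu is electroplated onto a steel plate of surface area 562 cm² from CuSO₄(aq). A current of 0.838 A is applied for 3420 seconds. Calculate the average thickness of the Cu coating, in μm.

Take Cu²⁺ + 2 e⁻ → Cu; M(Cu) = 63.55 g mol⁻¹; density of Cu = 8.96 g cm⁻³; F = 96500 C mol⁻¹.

Q = I·t = 0.8380 × 3420.0 = 2866 C; n(e⁻) = 0.02970 mol.
n(Cu) = n(e⁻)/2 = 0.01485 mol, so m = 0.01485 × 63.55 = 0.9437 g.
Volume = m/ρ = 0.9437 / 8.96 = 0.1053 cm³.
Thickness = V/A = 0.1053 / 562 = 1.87 × 10⁻⁴ cm = 1.87 μm.

1.87 μm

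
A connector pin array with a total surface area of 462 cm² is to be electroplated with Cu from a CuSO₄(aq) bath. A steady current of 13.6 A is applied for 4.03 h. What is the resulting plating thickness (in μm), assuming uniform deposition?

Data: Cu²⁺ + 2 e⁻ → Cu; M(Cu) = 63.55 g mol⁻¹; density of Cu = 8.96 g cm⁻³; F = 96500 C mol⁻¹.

157 μm

Q = I·t = 13.60 × 14508 = 197300 C; n(e⁻) = 2.045 mol.
n(Cu) = n(e⁻)/2 = 1.022 mol, so m = 1.022 × 63.55 = 64.97 g.
Volume = m/ρ = 64.97 / 8.96 = 7.251 cm³.
Thickness = V/A = 7.251 / 462 = 0.0157 cm = 157 μm.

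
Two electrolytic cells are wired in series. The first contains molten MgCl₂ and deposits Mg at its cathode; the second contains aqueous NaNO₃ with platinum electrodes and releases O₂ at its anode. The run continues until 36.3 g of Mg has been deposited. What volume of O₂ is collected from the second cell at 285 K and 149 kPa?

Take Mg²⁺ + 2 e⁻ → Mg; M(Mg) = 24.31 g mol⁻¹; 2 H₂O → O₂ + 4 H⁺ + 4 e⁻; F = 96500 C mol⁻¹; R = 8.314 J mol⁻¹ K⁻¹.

11.9 L

n(Mg) = 36.3 / 24.31 = 1.493 mol, so n(e⁻) = 2 × 1.493 = 2.986 mol.
The cells are in series, so the same 2.986 mol of electrons passes through the second cell.
2 H₂O → O₂ + 4 H⁺ + 4 e⁻ — 4 mol e⁻ per mol O₂, so n(O₂) = 2.986/4 = 0.7466 mol.
V = nRT/P = (0.7466 × 8.314 × 285) / (149 × 10³) = 0.0119 m³ = 11.9 L.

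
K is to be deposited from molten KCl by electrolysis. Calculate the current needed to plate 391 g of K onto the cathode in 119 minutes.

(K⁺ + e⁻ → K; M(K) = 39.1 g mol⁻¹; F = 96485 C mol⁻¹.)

n(K) = 391 / 39.1 = 10.00 mol.
n(e⁻) = 1 × 10.00 = 10.00 mol.
Q = n(e⁻)·F = 10.00 × 96485 = 964800 C.
I = Q/t = 964800 / 7140.0 s = 135 A.

135 A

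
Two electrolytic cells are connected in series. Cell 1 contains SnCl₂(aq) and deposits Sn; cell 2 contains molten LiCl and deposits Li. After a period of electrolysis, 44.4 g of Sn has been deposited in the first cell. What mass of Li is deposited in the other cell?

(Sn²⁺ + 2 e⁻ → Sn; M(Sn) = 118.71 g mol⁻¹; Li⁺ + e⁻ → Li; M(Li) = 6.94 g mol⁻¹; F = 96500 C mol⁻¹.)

n(Sn) = 44.4 / 118.71 = 0.3740 mol.
Since Sn²⁺ + 2 e⁻ → Sn, n(e⁻) passed = 2 × 0.3740 = 0.7480 mol.
Cells in series carry the same charge, so the same 0.7480 mol of electrons passes through cell 2.
Li⁺ + e⁻ → Li, so n(Li) = 0.7480 / 1 = 0.7480 mol.
m(Li) = 0.7480 × 6.94 = 5.19 g.

5.19 g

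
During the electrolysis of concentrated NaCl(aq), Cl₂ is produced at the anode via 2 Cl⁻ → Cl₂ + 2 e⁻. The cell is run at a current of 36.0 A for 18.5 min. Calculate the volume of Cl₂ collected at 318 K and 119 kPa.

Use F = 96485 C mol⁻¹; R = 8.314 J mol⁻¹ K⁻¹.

Q = I·t = 36.00 A × 1110.0 s = 39960 C.
n(e⁻) = Q/F = 39960 / 96485 = 0.4142 mol.
2 electrons are transferred per Cl₂ molecule, so n(Cl₂) = 0.4142 / 2 = 0.2071 mol.
V = nRT/P = (0.2071 × 8.314 × 318) / (119 × 10³ Pa) = 0.00460 m³ = 4.60 L.

4.60 L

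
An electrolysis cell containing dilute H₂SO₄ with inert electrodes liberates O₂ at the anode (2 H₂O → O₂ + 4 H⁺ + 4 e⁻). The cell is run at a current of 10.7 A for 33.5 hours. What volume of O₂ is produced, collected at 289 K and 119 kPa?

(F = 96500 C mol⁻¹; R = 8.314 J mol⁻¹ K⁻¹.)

67.5 L

Q = I·t = 10.70 A × 120600 s = 1290000 C.
n(e⁻) = Q/F = 1290000 / 96500 = 13.37 mol.
4 electrons are transferred per O₂ molecule, so n(O₂) = 13.37 / 4 = 3.343 mol.
V = nRT/P = (3.343 × 8.314 × 289) / (119 × 10³ Pa) = 0.0675 m³ = 67.5 L.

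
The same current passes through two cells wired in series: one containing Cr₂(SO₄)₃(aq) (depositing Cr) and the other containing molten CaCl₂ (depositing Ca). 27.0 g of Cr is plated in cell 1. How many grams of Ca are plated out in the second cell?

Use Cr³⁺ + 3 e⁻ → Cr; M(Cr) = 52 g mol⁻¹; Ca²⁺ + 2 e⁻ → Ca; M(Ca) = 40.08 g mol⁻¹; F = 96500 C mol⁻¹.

n(Cr) = 27.0 / 52 = 0.5192 mol.
Since Cr³⁺ + 3 e⁻ → Cr, n(e⁻) passed = 3 × 0.5192 = 1.558 mol.
Cells in series carry the same charge, so the same 1.558 mol of electrons passes through cell 2.
Ca²⁺ + 2 e⁻ → Ca, so n(Ca) = 1.558 / 2 = 0.7788 mol.
m(Ca) = 0.7788 × 40.08 = 31.2 g.

31.2 g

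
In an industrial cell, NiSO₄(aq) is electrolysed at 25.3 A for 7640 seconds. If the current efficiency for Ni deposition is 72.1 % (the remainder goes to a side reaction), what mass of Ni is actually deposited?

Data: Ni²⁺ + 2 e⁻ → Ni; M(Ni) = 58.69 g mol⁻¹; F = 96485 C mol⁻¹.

42.4 g

Q = I·t = 25.30 × 7640.0 = 193300 C.
n(e⁻) = 193300/96485 = 2.003 mol; theoretically n(Ni) = 2.003/2 = 1.002 mol, m_theo = 58.79 g.
At 72.1 % efficiency, m_actual = 0.721 × 58.79 = 42.4 g.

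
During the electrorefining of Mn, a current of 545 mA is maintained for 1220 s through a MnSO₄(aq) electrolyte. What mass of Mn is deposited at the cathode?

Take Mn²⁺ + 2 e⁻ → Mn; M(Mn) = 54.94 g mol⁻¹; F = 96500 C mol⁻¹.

Q = I·t = 0.5450 A × 1220.0 s = 664.9 C.
n(e⁻) = Q/F = 664.9 / 96500 = 0.006890 mol.
Mn²⁺ + 2 e⁻ → Mn, so n(Mn) = n(e⁻)/2 = 0.003445 mol.
m = n·M = 0.003445 × 54.94 = 0.189 g.

0.189 g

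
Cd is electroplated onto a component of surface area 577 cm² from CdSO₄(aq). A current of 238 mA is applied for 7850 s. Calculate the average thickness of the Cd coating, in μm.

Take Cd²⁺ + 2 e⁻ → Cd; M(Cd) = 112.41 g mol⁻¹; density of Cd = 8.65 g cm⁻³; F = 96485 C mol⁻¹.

Q = I·t = 0.2380 × 7850.0 = 1868 C; n(e⁻) = 0.01936 mol.
n(Cd) = n(e⁻)/2 = 0.009682 mol, so m = 0.009682 × 112.41 = 1.088 g.
Volume = m/ρ = 1.088 / 8.65 = 0.1258 cm³.
Thickness = V/A = 0.1258 / 577 = 2.18 × 10⁻⁴ cm = 2.18 μm.

2.18 μm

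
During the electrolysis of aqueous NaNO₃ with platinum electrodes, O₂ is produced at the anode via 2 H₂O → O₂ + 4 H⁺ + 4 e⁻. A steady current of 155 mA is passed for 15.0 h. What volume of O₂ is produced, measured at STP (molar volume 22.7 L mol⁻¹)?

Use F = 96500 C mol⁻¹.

Q = I·t = 0.1550 A × 54000 s = 8370 C.
n(e⁻) = Q/F = 8370 / 96500 = 0.08674 mol.
4 electrons are transferred per O₂ molecule, so n(O₂) = 0.08674 / 4 = 0.02168 mol.
V = n × V_m = 0.02168 × 22.7 = 0.492 L.

0.492 L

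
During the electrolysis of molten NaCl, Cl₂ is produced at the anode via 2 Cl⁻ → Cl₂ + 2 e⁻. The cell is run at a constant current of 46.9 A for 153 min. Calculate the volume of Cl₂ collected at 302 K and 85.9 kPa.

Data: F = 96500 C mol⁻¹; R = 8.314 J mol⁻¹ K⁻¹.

65.2 L

Q = I·t = 46.90 A × 9180.0 s = 430500 C.
n(e⁻) = Q/F = 430500 / 96500 = 4.462 mol.
2 electrons are transferred per Cl₂ molecule, so n(Cl₂) = 4.462 / 2 = 2.231 mol.
V = nRT/P = (2.231 × 8.314 × 302) / (85.9 × 10³ Pa) = 0.0652 m³ = 65.2 L.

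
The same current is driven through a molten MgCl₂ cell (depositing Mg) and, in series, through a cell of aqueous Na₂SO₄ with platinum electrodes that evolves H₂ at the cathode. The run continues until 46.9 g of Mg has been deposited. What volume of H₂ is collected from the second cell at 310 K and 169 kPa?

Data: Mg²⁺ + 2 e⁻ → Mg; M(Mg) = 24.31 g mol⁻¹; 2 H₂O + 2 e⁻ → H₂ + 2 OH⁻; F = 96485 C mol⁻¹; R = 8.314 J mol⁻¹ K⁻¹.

n(Mg) = 46.9 / 24.31 = 1.929 mol, so n(e⁻) = 2 × 1.929 = 3.858 mol.
The cells are in series, so the same 3.858 mol of electrons passes through the second cell.
2 H₂O + 2 e⁻ → H₂ + 2 OH⁻ — 2 mol e⁻ per mol H₂, so n(H₂) = 3.858/2 = 1.929 mol.
V = nRT/P = (1.929 × 8.314 × 310) / (169 × 10³) = 0.0294 m³ = 29.4 L.

29.4 L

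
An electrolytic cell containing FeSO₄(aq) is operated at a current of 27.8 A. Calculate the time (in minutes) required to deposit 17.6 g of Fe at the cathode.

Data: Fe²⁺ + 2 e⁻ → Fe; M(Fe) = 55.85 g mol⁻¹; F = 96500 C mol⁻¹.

n(Fe) = m/M = 17.6 / 55.85 = 0.3151 mol.
Each Fe atom requires 2 electrons, so n(e⁻) = 2 × 0.3151 = 0.6303 mol.
Q = n(e⁻)·F = 0.6303 × 96500 = 60820 C.
t = Q/I = 60820 / 27.80 A = 2188 s = 36.5 min.

36.5 min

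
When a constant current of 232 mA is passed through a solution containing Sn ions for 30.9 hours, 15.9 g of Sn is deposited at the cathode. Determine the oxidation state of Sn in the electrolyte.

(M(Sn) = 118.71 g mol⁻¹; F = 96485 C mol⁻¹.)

Q = I·t = 0.2320 A × 111240 s = 25810 C, so n(e⁻) = 25810/96485 = 0.2675 mol.
n(Sn) deposited = 15.9 / 118.71 = 0.1339 mol.
Electrons per atom = n(e⁻)/n(Sn) = 0.2675 / 0.1339 = 2.00 ≈ 2, so the ion is Sn²⁺.

+2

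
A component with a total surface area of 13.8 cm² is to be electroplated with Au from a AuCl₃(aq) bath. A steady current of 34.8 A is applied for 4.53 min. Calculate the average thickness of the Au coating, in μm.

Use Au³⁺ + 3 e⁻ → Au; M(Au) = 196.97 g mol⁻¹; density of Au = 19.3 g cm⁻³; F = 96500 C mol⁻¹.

242 μm

Q = I·t = 34.80 × 271.80 = 9459 C; n(e⁻) = 0.09802 mol.
n(Au) = n(e⁻)/3 = 0.03267 mol, so m = 0.03267 × 196.97 = 6.435 g.
Volume = m/ρ = 6.435 / 19.3 = 0.3334 cm³.
Thickness = V/A = 0.3334 / 13.8 = 0.0242 cm = 242 μm.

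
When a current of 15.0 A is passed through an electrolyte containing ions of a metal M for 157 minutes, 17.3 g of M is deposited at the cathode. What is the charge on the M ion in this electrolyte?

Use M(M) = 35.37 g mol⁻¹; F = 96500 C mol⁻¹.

Q = I·t = 15.00 A × 9420.0 s = 141300 C, so n(e⁻) = 141300/96500 = 1.464 mol.
n(M) deposited = 17.3 / 35.37 = 0.4891 mol.
Electrons per atom = n(e⁻)/n(M) = 1.464 / 0.4891 = 2.99 ≈ 3, so the ion is M³⁺.

+3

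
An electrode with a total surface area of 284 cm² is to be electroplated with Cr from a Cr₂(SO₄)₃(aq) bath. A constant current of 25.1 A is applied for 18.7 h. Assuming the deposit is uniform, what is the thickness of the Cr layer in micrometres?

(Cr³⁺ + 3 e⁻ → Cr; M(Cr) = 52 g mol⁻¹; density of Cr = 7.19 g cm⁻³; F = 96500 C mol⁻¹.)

1490 μm

Q = I·t = 25.10 × 67320 = 1690000 C; n(e⁻) = 17.51 mol.
n(Cr) = n(e⁻)/3 = 5.837 mol, so m = 5.837 × 52 = 303.5 g.
Volume = m/ρ = 303.5 / 7.19 = 42.21 cm³.
Thickness = V/A = 42.21 / 284 = 0.149 cm = 1490 μm.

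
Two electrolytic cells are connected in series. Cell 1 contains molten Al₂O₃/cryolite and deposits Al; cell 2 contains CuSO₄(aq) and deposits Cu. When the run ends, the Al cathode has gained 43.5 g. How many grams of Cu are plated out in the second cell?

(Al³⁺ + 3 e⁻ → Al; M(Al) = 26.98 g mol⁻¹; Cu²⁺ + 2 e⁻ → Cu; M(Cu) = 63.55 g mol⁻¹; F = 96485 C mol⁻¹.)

154 g

n(Al) = 43.5 / 26.98 = 1.612 mol.
Since Al³⁺ + 3 e⁻ → Al, n(e⁻) passed = 3 × 1.612 = 4.837 mol.
Cells in series carry the same charge, so the same 4.837 mol of electrons passes through cell 2.
Cu²⁺ + 2 e⁻ → Cu, so n(Cu) = 4.837 / 2 = 2.418 mol.
m(Cu) = 2.418 × 63.55 = 154 g.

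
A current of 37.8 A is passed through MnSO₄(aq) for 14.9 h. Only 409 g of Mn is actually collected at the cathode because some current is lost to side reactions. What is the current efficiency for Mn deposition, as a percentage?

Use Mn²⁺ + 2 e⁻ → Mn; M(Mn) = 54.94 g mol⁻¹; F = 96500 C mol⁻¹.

Q = I·t = 37.80 × 53640 = 2028000 C; n(e⁻) = 2028000/96500 = 21.01 mol.
Theoretical n(Mn) = n(e⁻)/2 = 10.51 mol, i.e. m_theo = 10.51 × 54.94 = 577.2 g.
Efficiency = m_actual / m_theo = 409 / 577.2 = 70.9 %.

70.9 %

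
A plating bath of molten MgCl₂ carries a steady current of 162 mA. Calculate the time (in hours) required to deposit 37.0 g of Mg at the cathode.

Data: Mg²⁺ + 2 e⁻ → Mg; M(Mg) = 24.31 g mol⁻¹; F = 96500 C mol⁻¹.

504 h

n(Mg) = m/M = 37.0 / 24.31 = 1.522 mol.
Each Mg atom requires 2 electrons, so n(e⁻) = 2 × 1.522 = 3.044 mol.
Q = n(e⁻)·F = 3.044 × 96500 = 293700 C.
t = Q/I = 293700 / 0.1620 A = 1813000 s = 504 h.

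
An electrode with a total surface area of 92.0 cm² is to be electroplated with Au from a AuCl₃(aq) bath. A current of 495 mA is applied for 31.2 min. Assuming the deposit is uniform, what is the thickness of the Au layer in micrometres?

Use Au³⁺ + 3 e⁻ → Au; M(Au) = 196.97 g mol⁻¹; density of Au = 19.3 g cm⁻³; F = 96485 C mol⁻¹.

3.55 μm

Q = I·t = 0.4950 × 1872.0 = 926.6 C; n(e⁻) = 0.009604 mol.
n(Au) = n(e⁻)/3 = 0.003201 mol, so m = 0.003201 × 196.97 = 0.6306 g.
Volume = m/ρ = 0.6306 / 19.3 = 0.03267 cm³.
Thickness = V/A = 0.03267 / 92.0 = 3.55 × 10⁻⁴ cm = 3.55 μm.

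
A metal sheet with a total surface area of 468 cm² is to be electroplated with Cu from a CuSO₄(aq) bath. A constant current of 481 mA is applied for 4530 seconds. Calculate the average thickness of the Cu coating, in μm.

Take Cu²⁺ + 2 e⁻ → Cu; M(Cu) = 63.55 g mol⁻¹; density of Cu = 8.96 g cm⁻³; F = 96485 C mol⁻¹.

1.71 μm

Q = I·t = 0.4810 × 4530.0 = 2179 C; n(e⁻) = 0.02258 mol.
n(Cu) = n(e⁻)/2 = 0.01129 mol, so m = 0.01129 × 63.55 = 0.7176 g.
Volume = m/ρ = 0.7176 / 8.96 = 0.08009 cm³.
Thickness = V/A = 0.08009 / 468 = 1.71 × 10⁻⁴ cm = 1.71 μm.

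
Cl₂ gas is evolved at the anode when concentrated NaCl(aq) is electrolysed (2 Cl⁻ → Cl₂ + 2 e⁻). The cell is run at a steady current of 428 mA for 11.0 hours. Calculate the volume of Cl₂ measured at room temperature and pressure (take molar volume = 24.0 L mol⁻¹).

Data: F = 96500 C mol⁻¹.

Q = I·t = 0.4280 A × 39600 s = 16950 C.
n(e⁻) = Q/F = 16950 / 96500 = 0.1756 mol.
2 electrons are transferred per Cl₂ molecule, so n(Cl₂) = 0.1756 / 2 = 0.08782 mol.
V = n × V_m = 0.08782 × 24.0 = 2.11 L.

2.11 L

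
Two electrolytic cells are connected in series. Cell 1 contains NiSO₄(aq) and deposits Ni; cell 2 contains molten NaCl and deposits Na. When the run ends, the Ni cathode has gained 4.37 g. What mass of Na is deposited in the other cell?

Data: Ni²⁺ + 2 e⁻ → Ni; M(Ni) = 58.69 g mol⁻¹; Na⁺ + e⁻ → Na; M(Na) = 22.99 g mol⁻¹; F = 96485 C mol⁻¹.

n(Ni) = 4.37 / 58.69 = 0.07446 mol.
Since Ni²⁺ + 2 e⁻ → Ni, n(e⁻) passed = 2 × 0.07446 = 0.1489 mol.
Cells in series carry the same charge, so the same 0.1489 mol of electrons passes through cell 2.
Na⁺ + e⁻ → Na, so n(Na) = 0.1489 / 1 = 0.1489 mol.
m(Na) = 0.1489 × 22.99 = 3.42 g.

3.42 g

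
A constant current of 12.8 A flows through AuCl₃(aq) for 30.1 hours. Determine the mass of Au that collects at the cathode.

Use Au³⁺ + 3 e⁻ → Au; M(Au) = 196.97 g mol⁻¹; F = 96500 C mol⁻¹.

944 g

Q = I·t = 12.80 A × 108360 s = 1387000 C.
n(e⁻) = Q/F = 1387000 / 96500 = 14.37 mol.
Au³⁺ + 3 e⁻ → Au, so n(Au) = n(e⁻)/3 = 4.791 mol.
m = n·M = 4.791 × 196.97 = 944 g.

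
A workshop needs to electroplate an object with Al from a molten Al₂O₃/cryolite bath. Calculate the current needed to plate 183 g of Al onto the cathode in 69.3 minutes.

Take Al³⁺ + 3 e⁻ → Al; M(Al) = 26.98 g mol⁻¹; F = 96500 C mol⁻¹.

472 A

n(Al) = 183 / 26.98 = 6.783 mol.
n(e⁻) = 3 × 6.783 = 20.35 mol.
Q = n(e⁻)·F = 20.35 × 96500 = 1964000 C.
I = Q/t = 1964000 / 4158.0 s = 472 A.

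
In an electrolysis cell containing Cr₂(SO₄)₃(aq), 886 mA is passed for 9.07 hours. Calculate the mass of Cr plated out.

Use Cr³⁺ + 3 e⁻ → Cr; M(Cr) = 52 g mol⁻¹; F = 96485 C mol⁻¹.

Q = I·t = 0.8860 A × 32652 s = 28930 C.
n(e⁻) = Q/F = 28930 / 96485 = 0.2998 mol.
Cr³⁺ + 3 e⁻ → Cr, so n(Cr) = n(e⁻)/3 = 0.09995 mol.
m = n·M = 0.09995 × 52 = 5.20 g.

5.20 g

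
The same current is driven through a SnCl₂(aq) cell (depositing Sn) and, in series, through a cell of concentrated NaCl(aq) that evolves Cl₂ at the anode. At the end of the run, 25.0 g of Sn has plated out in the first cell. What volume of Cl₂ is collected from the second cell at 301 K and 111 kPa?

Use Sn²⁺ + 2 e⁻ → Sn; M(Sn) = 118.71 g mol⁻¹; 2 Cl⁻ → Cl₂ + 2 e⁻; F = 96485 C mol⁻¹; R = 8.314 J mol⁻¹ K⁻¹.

4.75 L

n(Sn) = 25.0 / 118.71 = 0.2106 mol, so n(e⁻) = 2 × 0.2106 = 0.4212 mol.
The cells are in series, so the same 0.4212 mol of electrons passes through the second cell.
2 Cl⁻ → Cl₂ + 2 e⁻ — 2 mol e⁻ per mol Cl₂, so n(Cl₂) = 0.4212/2 = 0.2106 mol.
V = nRT/P = (0.2106 × 8.314 × 301) / (111 × 10³) = 0.00475 m³ = 4.75 L.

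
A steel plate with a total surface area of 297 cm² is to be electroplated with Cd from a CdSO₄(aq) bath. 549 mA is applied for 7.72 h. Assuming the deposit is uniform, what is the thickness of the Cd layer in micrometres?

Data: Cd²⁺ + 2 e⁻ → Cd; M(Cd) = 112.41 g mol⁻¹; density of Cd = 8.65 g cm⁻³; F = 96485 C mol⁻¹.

Q = I·t = 0.5490 × 27792 = 15260 C; n(e⁻) = 0.1581 mol.
n(Cd) = n(e⁻)/2 = 0.07907 mol, so m = 0.07907 × 112.41 = 8.888 g.
Volume = m/ρ = 8.888 / 8.65 = 1.028 cm³.
Thickness = V/A = 1.028 / 297 = 0.00346 cm = 34.6 μm.

34.6 μm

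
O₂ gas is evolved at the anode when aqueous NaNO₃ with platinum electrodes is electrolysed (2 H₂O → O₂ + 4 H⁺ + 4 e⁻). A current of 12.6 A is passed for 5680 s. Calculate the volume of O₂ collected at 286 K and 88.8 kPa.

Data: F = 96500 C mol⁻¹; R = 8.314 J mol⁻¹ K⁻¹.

Q = I·t = 12.60 A × 5680.0 s = 71570 C.
n(e⁻) = Q/F = 71570 / 96500 = 0.7416 mol.
4 electrons are transferred per O₂ molecule, so n(O₂) = 0.7416 / 4 = 0.1854 mol.
V = nRT/P = (0.1854 × 8.314 × 286) / (88.8 × 10³ Pa) = 0.00496 m³ = 4.96 L.

4.96 L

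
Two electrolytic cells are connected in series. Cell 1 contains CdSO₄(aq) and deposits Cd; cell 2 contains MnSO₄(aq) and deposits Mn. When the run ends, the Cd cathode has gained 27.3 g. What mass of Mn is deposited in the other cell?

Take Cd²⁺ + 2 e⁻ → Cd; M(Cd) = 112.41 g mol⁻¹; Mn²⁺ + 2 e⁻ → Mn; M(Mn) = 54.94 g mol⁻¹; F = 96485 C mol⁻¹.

n(Cd) = 27.3 / 112.41 = 0.2429 mol.
Since Cd²⁺ + 2 e⁻ → Cd, n(e⁻) passed = 2 × 0.2429 = 0.4857 mol.
Cells in series carry the same charge, so the same 0.4857 mol of electrons passes through cell 2.
Mn²⁺ + 2 e⁻ → Mn, so n(Mn) = 0.4857 / 2 = 0.2429 mol.
m(Mn) = 0.2429 × 54.94 = 13.3 g.

13.3 g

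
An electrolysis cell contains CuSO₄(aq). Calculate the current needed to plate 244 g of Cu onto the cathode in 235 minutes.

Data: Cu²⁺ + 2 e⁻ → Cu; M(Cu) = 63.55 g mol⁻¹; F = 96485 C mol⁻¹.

n(Cu) = 244 / 63.55 = 3.839 mol.
n(e⁻) = 2 × 3.839 = 7.679 mol.
Q = n(e⁻)·F = 7.679 × 96485 = 740900 C.
I = Q/t = 740900 / 14100 s = 52.5 A.

52.5 A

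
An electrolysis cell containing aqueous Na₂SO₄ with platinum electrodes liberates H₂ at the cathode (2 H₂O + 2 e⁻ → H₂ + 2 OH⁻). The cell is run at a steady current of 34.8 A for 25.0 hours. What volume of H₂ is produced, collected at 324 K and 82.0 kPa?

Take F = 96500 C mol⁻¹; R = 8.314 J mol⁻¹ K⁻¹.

Q = I·t = 34.80 A × 90000 s = 3132000 C.
n(e⁻) = Q/F = 3132000 / 96500 = 32.46 mol.
2 electrons are transferred per H₂ molecule, so n(H₂) = 32.46 / 2 = 16.23 mol.
V = nRT/P = (16.23 × 8.314 × 324) / (82.0 × 10³ Pa) = 0.533 m³ = 533 L.

533 L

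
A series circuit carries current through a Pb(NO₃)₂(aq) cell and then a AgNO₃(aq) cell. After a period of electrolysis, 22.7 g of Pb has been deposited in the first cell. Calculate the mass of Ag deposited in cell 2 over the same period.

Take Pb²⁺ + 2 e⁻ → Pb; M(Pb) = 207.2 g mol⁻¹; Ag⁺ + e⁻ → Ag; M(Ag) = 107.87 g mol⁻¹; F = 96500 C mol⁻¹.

23.6 g

n(Pb) = 22.7 / 207.2 = 0.1096 mol.
Since Pb²⁺ + 2 e⁻ → Pb, n(e⁻) passed = 2 × 0.1096 = 0.2191 mol.
Cells in series carry the same charge, so the same 0.2191 mol of electrons passes through cell 2.
Ag⁺ + e⁻ → Ag, so n(Ag) = 0.2191 / 1 = 0.2191 mol.
m(Ag) = 0.2191 × 107.87 = 23.6 g.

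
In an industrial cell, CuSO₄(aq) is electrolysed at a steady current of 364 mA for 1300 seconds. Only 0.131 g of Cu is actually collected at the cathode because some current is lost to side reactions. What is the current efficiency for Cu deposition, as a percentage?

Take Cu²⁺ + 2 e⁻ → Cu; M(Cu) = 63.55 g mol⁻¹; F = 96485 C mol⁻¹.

84.1 %

Q = I·t = 0.3640 × 1300.0 = 473.2 C; n(e⁻) = 473.2/96485 = 0.004904 mol.
Theoretical n(Cu) = n(e⁻)/2 = 0.002452 mol, i.e. m_theo = 0.002452 × 63.55 = 0.1558 g.
Efficiency = m_actual / m_theo = 0.131 / 0.1558 = 84.1 %.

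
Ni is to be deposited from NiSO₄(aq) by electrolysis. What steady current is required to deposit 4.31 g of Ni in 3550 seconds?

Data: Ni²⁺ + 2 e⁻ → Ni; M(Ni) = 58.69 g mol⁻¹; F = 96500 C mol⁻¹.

n(Ni) = 4.31 / 58.69 = 0.07344 mol.
n(e⁻) = 2 × 0.07344 = 0.1469 mol.
Q = n(e⁻)·F = 0.1469 × 96500 = 14170 C.
I = Q/t = 14170 / 3550.0 s = 3.99 A.

3.99 A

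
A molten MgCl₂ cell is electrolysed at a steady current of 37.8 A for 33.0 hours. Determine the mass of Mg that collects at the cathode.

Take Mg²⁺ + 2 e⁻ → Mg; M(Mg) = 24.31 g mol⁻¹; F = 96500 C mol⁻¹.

566 g

Q = I·t = 37.80 A × 118800 s = 4491000 C.
n(e⁻) = Q/F = 4491000 / 96500 = 46.54 mol.
Mg²⁺ + 2 e⁻ → Mg, so n(Mg) = n(e⁻)/2 = 23.27 mol.
m = n·M = 23.27 × 24.31 = 566 g.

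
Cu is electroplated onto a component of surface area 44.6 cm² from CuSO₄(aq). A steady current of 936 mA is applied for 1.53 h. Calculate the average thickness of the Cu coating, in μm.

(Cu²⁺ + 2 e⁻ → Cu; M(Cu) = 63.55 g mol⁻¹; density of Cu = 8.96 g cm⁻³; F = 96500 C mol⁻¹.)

42.5 μm

Q = I·t = 0.9360 × 5508.0 = 5155 C; n(e⁻) = 0.05342 mol.
n(Cu) = n(e⁻)/2 = 0.02671 mol, so m = 0.02671 × 63.55 = 1.698 g.
Volume = m/ρ = 1.698 / 8.96 = 0.1895 cm³.
Thickness = V/A = 0.1895 / 44.6 = 0.00425 cm = 42.5 μm.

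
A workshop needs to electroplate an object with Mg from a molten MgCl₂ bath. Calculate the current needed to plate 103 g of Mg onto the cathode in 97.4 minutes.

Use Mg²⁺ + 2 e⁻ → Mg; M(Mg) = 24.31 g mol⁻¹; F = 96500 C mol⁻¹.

n(Mg) = 103 / 24.31 = 4.237 mol.
n(e⁻) = 2 × 4.237 = 8.474 mol.
Q = n(e⁻)·F = 8.474 × 96500 = 817700 C.
I = Q/t = 817700 / 5844.0 s = 140 A.

140 A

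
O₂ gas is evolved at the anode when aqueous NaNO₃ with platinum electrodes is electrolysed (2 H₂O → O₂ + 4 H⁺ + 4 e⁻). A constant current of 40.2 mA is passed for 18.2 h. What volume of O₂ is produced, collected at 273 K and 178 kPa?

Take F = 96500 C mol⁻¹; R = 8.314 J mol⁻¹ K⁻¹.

Q = I·t = 0.04020 A × 65520 s = 2634 C.
n(e⁻) = Q/F = 2634 / 96500 = 0.02729 mol.
4 electrons are transferred per O₂ molecule, so n(O₂) = 0.02729 / 4 = 0.006824 mol.
V = nRT/P = (0.006824 × 8.314 × 273) / (178 × 10³ Pa) = 8.70 × 10⁻⁵ m³ = 0.0870 L.

0.0870 L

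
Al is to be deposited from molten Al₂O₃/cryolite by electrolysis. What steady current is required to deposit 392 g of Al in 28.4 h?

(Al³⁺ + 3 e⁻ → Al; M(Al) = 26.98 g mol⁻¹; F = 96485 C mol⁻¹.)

41.1 A

n(Al) = 392 / 26.98 = 14.53 mol.
n(e⁻) = 3 × 14.53 = 43.59 mol.
Q = n(e⁻)·F = 43.59 × 96485 = 4206000 C.
I = Q/t = 4206000 / 102240 s = 41.1 A.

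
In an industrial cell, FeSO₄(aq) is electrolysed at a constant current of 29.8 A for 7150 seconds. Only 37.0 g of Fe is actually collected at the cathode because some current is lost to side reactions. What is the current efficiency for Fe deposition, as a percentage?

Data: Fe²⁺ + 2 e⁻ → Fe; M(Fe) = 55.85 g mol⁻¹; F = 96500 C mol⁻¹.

60.0 %

Q = I·t = 29.80 × 7150.0 = 213100 C; n(e⁻) = 213100/96500 = 2.208 mol.
Theoretical n(Fe) = n(e⁻)/2 = 1.104 mol, i.e. m_theo = 1.104 × 55.85 = 61.66 g.
Efficiency = m_actual / m_theo = 37.0 / 61.66 = 60.0 %.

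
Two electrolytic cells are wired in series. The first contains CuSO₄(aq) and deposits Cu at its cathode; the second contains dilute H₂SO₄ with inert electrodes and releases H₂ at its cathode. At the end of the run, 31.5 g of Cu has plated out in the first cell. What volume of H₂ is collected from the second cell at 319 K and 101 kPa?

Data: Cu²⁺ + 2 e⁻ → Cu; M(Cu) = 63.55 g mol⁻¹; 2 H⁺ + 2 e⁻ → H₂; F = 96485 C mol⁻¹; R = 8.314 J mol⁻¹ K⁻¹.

13.0 L

n(Cu) = 31.5 / 63.55 = 0.4957 mol, so n(e⁻) = 2 × 0.4957 = 0.9913 mol.
The cells are in series, so the same 0.9913 mol of electrons passes through the second cell.
2 H⁺ + 2 e⁻ → H₂ — 2 mol e⁻ per mol H₂, so n(H₂) = 0.9913/2 = 0.4957 mol.
V = nRT/P = (0.4957 × 8.314 × 319) / (101 × 10³) = 0.0130 m³ = 13.0 L.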